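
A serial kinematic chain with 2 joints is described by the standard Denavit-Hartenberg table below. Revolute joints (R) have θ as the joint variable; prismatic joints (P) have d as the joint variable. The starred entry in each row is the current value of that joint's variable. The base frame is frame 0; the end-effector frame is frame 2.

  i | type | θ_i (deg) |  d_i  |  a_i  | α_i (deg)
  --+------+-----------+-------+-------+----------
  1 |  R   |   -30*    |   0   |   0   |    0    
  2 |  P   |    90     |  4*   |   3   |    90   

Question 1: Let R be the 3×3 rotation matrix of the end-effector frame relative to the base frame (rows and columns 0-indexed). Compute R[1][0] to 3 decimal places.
End-effector x-axis (col 0 of R) = (0.5000,0.8660,0.0000)
R[1][0] = 0.8660

0.866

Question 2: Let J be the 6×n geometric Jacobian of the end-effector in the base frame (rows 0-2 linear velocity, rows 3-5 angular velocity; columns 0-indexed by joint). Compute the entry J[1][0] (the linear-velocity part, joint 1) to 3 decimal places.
axis z_0 = ẑ; lever o_n−o_0 = (1.5000,2.5981,4.0000)
cross product → J_v[:, 0] = (-2.5981,1.5000,0.0000)
J_ω[:, 0] = z_0
entry J[1][0] = 1.5000

1.500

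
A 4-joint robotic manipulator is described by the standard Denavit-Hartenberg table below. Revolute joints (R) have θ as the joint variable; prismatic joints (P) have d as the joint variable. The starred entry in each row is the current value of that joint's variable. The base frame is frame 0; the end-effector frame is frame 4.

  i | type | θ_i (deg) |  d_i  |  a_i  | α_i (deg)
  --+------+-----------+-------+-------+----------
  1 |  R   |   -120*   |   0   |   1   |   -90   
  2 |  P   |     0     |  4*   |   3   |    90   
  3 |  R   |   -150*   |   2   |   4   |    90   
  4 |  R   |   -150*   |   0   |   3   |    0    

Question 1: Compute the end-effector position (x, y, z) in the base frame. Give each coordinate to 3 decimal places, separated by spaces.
after link 1: o_1 = (-0.5000, -0.8660, 0.0000)
after link 2: o_2 = (1.4641, -5.4641, 0.0000)
after link 3: o_3 = (1.4641, -1.4641, 2.0000)
after link 4: o_4 = (1.4641, -4.0622, 0.5000)

1.464 -4.062 0.500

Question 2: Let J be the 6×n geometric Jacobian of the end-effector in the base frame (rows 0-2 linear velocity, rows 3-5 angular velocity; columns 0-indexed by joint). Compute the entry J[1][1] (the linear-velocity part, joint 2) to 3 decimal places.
prismatic axis z_1 = (0.8660,-0.5000,0.0000)
J_v[:, 1] = z_1; J_ω[:, 1] = (0,0,0)
entry J[1][1] = -0.5000

-0.500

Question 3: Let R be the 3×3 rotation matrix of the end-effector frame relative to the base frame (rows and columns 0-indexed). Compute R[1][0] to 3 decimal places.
End-effector x-axis (col 0 of R) = (0.0000,-0.8660,-0.5000)
R[1][0] = -0.8660

-0.866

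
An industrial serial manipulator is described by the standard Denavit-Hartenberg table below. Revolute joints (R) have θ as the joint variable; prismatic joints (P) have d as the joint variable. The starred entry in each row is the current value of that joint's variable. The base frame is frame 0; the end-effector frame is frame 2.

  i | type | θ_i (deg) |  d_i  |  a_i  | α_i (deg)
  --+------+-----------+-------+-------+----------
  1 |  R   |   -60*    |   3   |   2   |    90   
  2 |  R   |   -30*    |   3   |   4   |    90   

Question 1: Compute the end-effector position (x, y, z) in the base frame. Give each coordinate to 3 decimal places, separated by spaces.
after link 1: o_1 = (1.0000, -1.7321, 3.0000)
after link 2: o_2 = (0.1340, -6.2321, 1.0000)

0.134 -6.232 1.000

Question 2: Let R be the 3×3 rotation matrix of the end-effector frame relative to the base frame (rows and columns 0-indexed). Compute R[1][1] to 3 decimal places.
End-effector y-axis (col 1 of R) = (-0.8660,-0.5000,0.0000)
R[1][1] = -0.5000

-0.500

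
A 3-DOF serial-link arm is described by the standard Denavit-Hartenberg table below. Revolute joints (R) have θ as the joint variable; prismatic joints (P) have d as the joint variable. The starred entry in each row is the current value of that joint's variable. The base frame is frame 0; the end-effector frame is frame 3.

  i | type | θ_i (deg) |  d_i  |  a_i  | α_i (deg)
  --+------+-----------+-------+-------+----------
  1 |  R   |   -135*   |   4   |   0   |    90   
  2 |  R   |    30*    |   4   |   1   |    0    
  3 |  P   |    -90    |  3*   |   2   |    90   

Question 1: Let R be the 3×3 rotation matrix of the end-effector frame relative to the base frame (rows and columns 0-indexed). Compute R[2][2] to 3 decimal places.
-0.500

End-effector z-axis (col 2 of R) = (0.6124,0.6124,-0.5000)
R[2][2] = -0.5000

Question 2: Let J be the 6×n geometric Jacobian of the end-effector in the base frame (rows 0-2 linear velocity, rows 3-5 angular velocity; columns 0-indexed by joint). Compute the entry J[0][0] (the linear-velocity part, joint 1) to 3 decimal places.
axis z_0 = ẑ; lever o_n−o_0 = (-6.2692,3.6303,2.7679)
cross product → J_v[:, 0] = (-3.6303,-6.2692,0.0000)
J_ω[:, 0] = z_0
entry J[0][0] = -3.6303

-3.630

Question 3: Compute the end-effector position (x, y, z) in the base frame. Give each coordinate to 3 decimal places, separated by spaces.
after link 1: o_1 = (0.0000, 0.0000, 4.0000)
after link 2: o_2 = (-3.4408, 2.2161, 4.5000)
after link 3: o_3 = (-6.2692, 3.6303, 2.7679)

-6.269 3.630 2.768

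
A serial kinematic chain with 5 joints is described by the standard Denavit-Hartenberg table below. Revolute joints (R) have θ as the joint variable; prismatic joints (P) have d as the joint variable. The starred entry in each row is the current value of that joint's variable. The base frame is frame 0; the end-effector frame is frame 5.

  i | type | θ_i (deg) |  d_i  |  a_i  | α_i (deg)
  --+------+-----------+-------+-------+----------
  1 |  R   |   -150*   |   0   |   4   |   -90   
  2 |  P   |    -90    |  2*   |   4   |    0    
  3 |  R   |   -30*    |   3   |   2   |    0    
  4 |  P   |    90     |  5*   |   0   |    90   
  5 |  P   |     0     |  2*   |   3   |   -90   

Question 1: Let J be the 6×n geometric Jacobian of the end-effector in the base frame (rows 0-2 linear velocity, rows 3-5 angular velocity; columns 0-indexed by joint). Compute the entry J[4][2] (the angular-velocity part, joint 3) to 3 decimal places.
-0.866

axis z_2 = (0.5000,-0.8660,0.0000); lever o_n−o_2 = (3.4821,-7.2272,4.9641)
cross product → J_v[:, 2] = (-4.2990,-2.4821,-0.5981)
J_ω[:, 2] = z_2
entry J[4][2] = -0.8660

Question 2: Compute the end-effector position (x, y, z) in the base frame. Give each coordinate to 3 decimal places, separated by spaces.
after link 1: o_1 = (-3.4641, -2.0000, 0.0000)
after link 2: o_2 = (-2.4641, -3.7321, 4.0000)
after link 3: o_3 = (-0.0981, -5.8301, 5.7321)
after link 4: o_4 = (2.4019, -10.1603, 5.7321)
after link 5: o_5 = (1.0179, -10.9593, 8.9641)

1.018 -10.959 8.964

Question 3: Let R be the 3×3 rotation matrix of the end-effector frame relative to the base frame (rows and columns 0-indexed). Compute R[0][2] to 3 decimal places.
0.500

End-effector z-axis (col 2 of R) = (0.5000,-0.8660,0.0000)
R[0][2] = 0.5000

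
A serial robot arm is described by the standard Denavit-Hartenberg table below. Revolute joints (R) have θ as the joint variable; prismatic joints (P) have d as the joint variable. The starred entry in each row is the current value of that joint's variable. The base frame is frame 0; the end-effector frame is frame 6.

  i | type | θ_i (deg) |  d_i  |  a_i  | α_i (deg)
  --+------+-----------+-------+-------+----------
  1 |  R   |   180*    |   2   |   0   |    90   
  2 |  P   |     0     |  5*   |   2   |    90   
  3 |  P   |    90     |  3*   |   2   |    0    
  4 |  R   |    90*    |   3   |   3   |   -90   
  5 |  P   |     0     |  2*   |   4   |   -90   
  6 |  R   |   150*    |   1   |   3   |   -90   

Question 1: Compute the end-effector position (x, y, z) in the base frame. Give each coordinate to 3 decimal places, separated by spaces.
2.402 6.500 -3.000

after link 1: o_1 = (0.0000, 0.0000, 2.0000)
after link 2: o_2 = (-2.0000, 5.0000, 2.0000)
after link 3: o_3 = (-2.0000, 7.0000, -1.0000)
after link 4: o_4 = (1.0000, 7.0000, -4.0000)
after link 5: o_5 = (5.0000, 5.0000, -4.0000)
after link 6: o_6 = (2.4019, 6.5000, -3.0000)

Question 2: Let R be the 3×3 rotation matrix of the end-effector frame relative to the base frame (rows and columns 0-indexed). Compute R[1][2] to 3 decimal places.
-0.866

End-effector z-axis (col 2 of R) = (-0.5000,-0.8660,-0.0000)
R[1][2] = -0.8660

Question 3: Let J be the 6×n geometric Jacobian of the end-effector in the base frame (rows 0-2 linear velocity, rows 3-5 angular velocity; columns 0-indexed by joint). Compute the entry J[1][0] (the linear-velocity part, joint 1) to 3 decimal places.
2.402

axis z_0 = ẑ; lever o_n−o_0 = (2.4019,6.5000,-3.0000)
cross product → J_v[:, 0] = (-6.5000,2.4019,0.0000)
J_ω[:, 0] = z_0
entry J[1][0] = 2.4019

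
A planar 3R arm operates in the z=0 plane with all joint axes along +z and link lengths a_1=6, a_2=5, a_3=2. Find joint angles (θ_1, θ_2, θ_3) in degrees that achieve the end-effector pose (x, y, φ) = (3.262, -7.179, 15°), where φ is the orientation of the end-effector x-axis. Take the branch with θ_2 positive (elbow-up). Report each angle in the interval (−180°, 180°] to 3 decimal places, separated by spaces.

wrist centre = target − a_3·(cos φ, sin φ) = (1.3301, -7.6966)
cos θ_2 = (61.0075−6²−5²)/(2·6·5) = 0.0001; θ_2 = 89.9928° (elbow-up)
β = atan2(-7.6966,1.3301) = -80.1949°; ψ = atan2(5.0000,6.0006) = 39.8026°
θ_1 = β − ψ = -119.9975°
θ_3 = φ − θ_1 − θ_2 = 45.0047° (wrapped to (-180°,180°])

-119.998 89.993 45.005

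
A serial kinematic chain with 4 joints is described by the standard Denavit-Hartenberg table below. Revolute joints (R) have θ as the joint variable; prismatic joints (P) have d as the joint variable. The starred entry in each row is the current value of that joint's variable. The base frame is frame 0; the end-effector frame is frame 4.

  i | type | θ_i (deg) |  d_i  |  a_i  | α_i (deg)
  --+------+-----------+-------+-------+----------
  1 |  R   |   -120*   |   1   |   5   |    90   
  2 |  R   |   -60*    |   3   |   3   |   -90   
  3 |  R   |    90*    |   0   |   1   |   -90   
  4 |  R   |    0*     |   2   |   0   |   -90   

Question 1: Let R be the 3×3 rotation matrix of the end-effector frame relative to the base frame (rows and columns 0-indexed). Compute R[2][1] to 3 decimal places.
-0.866

End-effector y-axis (col 1 of R) = (-0.2500,-0.4330,-0.8660)
R[2][1] = -0.8660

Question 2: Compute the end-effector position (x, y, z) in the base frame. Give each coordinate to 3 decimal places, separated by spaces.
after link 1: o_1 = (-2.5000, -4.3301, 1.0000)
after link 2: o_2 = (-5.8481, -4.1292, -1.5981)
after link 3: o_3 = (-4.9821, -4.6292, -1.5981)
after link 4: o_4 = (-4.4821, -3.7631, 0.1340)

-4.482 -3.763 0.134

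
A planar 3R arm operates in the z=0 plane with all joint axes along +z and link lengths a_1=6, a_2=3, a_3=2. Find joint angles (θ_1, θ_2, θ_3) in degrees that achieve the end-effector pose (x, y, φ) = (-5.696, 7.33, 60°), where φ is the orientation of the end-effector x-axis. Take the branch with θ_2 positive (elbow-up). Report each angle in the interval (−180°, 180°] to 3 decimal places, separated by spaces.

wrist centre = target − a_3·(cos φ, sin φ) = (-6.6960, 5.5979)
cos θ_2 = (76.1735−6²−3²)/(2·6·3) = 0.8659; θ_2 = 30.0110° (elbow-up)
β = atan2(5.5979,-6.6960) = 140.1039°; ψ = atan2(1.5005,8.5978) = 9.8996°
θ_1 = β − ψ = 130.2043°
θ_3 = φ − θ_1 − θ_2 = -100.2153° (wrapped to (-180°,180°])

130.204 30.011 -100.215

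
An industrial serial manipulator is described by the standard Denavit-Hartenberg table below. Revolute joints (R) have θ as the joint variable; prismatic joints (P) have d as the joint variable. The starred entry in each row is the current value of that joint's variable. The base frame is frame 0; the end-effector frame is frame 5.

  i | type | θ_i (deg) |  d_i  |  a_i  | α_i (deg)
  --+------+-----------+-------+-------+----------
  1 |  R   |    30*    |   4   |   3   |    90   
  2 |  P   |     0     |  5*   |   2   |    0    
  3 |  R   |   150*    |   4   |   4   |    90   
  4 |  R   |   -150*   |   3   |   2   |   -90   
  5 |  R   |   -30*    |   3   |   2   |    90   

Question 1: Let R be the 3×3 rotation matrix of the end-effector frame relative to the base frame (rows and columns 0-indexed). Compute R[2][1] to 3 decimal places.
End-effector y-axis (col 1 of R) = (-0.8080,0.5335,0.2500)
R[2][1] = 0.2500

0.250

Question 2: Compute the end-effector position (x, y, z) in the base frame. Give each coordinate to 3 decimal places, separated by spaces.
after link 1: o_1 = (2.5981, 1.5000, 4.0000)
after link 2: o_2 = (6.8301, -1.8301, 4.0000)
after link 3: o_3 = (5.8301, -7.0263, 6.0000)
after link 4: o_4 = (7.9282, -4.6603, 7.7321)
after link 5: o_5 = (6.6292, -1.4103, 8.5981)

6.629 -1.410 8.598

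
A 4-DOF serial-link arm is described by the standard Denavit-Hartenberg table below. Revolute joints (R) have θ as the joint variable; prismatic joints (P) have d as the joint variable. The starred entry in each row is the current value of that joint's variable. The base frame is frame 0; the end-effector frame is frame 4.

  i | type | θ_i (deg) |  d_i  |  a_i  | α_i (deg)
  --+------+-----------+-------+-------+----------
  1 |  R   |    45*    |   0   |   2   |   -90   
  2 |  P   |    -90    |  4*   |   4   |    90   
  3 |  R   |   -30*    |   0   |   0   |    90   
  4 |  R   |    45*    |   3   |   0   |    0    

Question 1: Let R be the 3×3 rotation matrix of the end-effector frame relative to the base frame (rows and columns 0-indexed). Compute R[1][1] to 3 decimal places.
-0.250

End-effector y-axis (col 1 of R) = (-0.7500,-0.2500,-0.6124)
R[1][1] = -0.2500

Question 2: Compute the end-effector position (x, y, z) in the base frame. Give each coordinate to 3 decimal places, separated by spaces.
after link 1: o_1 = (1.4142, 1.4142, 0.0000)
after link 2: o_2 = (-1.4142, 4.2426, 4.0000)
after link 3: o_3 = (-1.4142, 4.2426, 4.0000)
after link 4: o_4 = (0.4229, 2.4055, 2.5000)

0.423 2.406 2.500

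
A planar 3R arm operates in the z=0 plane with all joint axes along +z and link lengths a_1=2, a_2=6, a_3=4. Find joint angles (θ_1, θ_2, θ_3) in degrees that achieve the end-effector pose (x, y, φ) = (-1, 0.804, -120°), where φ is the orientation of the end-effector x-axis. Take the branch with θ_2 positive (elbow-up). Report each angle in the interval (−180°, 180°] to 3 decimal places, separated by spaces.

wrist centre = target − a_3·(cos φ, sin φ) = (1.0000, 4.2681)
cos θ_2 = (19.2167−2²−6²)/(2·2·6) = -0.8660; θ_2 = 149.9938° (elbow-up)
β = atan2(4.2681,1.0000) = 76.8137°; ψ = atan2(3.0006,-3.1958) = 136.8049°
θ_1 = β − ψ = -59.9913°
θ_3 = φ − θ_1 − θ_2 = 149.9975° (wrapped to (-180°,180°])

-59.991 149.994 149.997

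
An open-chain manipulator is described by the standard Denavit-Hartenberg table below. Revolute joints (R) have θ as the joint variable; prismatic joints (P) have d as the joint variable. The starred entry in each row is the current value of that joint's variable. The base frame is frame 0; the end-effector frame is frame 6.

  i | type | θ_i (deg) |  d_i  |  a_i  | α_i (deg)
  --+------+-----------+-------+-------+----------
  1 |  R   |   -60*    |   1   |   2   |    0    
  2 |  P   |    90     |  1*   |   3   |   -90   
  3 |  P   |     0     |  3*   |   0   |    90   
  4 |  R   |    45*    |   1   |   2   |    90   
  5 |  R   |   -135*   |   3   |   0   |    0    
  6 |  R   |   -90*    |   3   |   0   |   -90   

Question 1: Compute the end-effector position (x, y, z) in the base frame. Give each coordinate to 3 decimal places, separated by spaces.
8.411 2.745 3.000

after link 1: o_1 = (1.0000, -1.7321, 1.0000)
after link 2: o_2 = (3.5981, -0.2321, 2.0000)
after link 3: o_3 = (2.0981, 2.3660, 2.0000)
after link 4: o_4 = (2.6157, 4.2979, 3.0000)
after link 5: o_5 = (5.5135, 3.5214, 3.0000)
after link 6: o_6 = (8.4113, 2.7450, 3.0000)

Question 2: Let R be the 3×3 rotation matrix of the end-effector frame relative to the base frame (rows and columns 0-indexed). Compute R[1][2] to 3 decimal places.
-0.683

End-effector z-axis (col 2 of R) = (-0.1830,-0.6830,-0.7071)
R[1][2] = -0.6830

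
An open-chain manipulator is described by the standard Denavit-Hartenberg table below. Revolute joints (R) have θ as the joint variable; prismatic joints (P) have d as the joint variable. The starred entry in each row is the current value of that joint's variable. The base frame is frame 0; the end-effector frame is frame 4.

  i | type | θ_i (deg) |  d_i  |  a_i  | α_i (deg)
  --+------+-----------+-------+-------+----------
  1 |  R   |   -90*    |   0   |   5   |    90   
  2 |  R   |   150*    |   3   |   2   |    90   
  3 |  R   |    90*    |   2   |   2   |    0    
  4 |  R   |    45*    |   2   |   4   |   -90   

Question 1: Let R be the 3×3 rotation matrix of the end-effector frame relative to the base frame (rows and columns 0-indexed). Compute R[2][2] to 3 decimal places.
-0.354

End-effector z-axis (col 2 of R) = (0.7071,-0.6124,-0.3536)
R[2][2] = -0.3536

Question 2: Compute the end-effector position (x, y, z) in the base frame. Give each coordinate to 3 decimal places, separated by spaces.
-7.828 -7.717 3.050

after link 1: o_1 = (0.0000, -5.0000, 0.0000)
after link 2: o_2 = (-3.0000, -3.2679, 1.0000)
after link 3: o_3 = (-5.0000, -4.2679, 2.7321)
after link 4: o_4 = (-7.8284, -7.7174, 3.0499)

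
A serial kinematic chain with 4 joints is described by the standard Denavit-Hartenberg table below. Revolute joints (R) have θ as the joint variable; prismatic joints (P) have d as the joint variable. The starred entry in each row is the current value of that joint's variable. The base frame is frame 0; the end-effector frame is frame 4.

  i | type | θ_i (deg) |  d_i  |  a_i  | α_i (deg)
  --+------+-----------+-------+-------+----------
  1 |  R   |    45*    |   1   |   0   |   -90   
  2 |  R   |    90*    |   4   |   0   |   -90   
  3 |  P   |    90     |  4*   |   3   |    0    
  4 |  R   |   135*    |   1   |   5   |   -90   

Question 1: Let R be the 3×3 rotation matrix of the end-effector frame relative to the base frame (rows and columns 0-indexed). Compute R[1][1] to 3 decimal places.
End-effector y-axis (col 1 of R) = (0.7071,0.7071,0.0000)
R[1][1] = 0.7071

0.707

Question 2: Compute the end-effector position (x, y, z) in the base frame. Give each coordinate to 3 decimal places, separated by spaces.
-6.743 -0.328 4.536

after link 1: o_1 = (0.0000, 0.0000, 1.0000)
after link 2: o_2 = (-2.8284, 2.8284, 1.0000)
after link 3: o_3 = (-3.5355, -2.1213, 1.0000)
after link 4: o_4 = (-6.7426, -0.3284, 4.5355)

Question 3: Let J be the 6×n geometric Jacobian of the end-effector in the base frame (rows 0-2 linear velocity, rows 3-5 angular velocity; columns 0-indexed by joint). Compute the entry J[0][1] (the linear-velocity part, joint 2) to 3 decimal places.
axis z_1 = (-0.7071,0.7071,0.0000); lever o_n−o_1 = (-6.7426,-0.3284,3.5355)
cross product → J_v[:, 1] = (2.5000,2.5000,5.0000)
J_ω[:, 1] = z_1
entry J[0][1] = 2.5000

2.500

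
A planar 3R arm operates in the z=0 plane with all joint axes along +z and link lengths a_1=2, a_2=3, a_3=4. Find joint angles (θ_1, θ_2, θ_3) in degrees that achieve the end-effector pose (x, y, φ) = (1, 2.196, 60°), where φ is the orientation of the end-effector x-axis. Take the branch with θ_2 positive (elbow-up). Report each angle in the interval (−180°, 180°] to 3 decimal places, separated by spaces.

120.009 149.996 149.995

wrist centre = target − a_3·(cos φ, sin φ) = (-1.0000, -1.2681)
cos θ_2 = (2.6081−2²−3²)/(2·2·3) = -0.8660; θ_2 = 149.9963° (elbow-up)
β = atan2(-1.2681,-1.0000) = -128.2586°; ψ = atan2(1.5002,-0.5980) = 111.7326°
θ_1 = β − ψ = -239.9913°
θ_3 = φ − θ_1 − θ_2 = 149.9950° (wrapped to (-180°,180°])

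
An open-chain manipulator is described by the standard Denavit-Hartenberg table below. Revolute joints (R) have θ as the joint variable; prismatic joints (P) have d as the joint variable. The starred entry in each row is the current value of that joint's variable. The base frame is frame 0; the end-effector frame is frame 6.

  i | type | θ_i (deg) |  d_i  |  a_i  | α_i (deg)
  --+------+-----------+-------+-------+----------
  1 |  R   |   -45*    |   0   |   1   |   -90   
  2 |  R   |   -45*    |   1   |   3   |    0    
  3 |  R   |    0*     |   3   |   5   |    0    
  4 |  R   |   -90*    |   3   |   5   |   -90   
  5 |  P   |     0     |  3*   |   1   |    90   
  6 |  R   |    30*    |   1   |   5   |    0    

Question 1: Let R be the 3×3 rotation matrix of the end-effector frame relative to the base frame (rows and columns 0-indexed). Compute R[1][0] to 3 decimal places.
End-effector x-axis (col 0 of R) = (-0.1830,0.1830,0.9659)
R[1][0] = 0.1830

0.183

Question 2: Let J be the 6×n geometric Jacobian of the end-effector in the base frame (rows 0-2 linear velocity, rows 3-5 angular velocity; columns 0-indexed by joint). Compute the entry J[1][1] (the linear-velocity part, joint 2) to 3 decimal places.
axis z_1 = (0.7071,0.7071,0.0000); lever o_n−o_1 = (7.2418,4.0719,16.8504)
cross product → J_v[:, 1] = (11.9151,-11.9151,-2.2414)
J_ω[:, 1] = z_1
entry J[1][1] = -11.9151

-11.915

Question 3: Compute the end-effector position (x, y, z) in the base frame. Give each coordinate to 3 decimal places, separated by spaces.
after link 1: o_1 = (0.7071, -0.7071, 0.0000)
after link 2: o_2 = (2.9142, -1.5000, 2.1213)
after link 3: o_3 = (7.5355, -1.8787, 5.6569)
after link 4: o_4 = (7.1569, 2.7426, 9.1924)
after link 5: o_5 = (8.1569, 1.7426, 12.0208)
after link 6: o_6 = (7.9489, 3.3648, 16.8504)

7.949 3.365 16.850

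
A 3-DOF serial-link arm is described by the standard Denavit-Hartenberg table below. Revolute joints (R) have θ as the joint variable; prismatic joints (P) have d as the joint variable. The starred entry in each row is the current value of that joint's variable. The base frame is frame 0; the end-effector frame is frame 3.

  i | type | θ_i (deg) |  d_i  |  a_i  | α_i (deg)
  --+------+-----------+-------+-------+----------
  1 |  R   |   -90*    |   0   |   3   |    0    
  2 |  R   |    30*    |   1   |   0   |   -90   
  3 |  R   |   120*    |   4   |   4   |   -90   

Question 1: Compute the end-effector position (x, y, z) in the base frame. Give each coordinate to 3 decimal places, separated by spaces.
after link 1: o_1 = (0.0000, -3.0000, 0.0000)
after link 2: o_2 = (0.0000, -3.0000, 1.0000)
after link 3: o_3 = (2.4641, 0.7321, -2.4641)

2.464 0.732 -2.464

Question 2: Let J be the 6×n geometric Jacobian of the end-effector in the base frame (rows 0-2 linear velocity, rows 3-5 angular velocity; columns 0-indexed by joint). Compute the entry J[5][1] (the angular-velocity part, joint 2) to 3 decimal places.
1.000

axis z_1 = (0.0000,0.0000,1.0000); lever o_n−o_1 = (2.4641,3.7321,-2.4641)
cross product → J_v[:, 1] = (-3.7321,2.4641,0.0000)
J_ω[:, 1] = z_1
entry J[5][1] = 1.0000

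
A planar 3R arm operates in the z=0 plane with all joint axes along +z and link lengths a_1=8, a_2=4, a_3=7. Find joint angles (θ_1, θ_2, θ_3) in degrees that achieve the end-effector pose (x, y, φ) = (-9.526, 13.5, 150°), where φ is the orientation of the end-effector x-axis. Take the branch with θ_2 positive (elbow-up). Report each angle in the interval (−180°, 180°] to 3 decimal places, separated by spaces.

wrist centre = target − a_3·(cos φ, sin φ) = (-3.4638, 10.0000)
cos θ_2 = (111.9981−8²−4²)/(2·8·4) = 0.5000; θ_2 = 60.0020° (elbow-up)
β = atan2(10.0000,-3.4638) = 109.1052°; ψ = atan2(3.4642,9.9999) = 19.1072°
θ_1 = β − ψ = 89.9980°
θ_3 = φ − θ_1 − θ_2 = 0.0000° (wrapped to (-180°,180°])

89.998 60.002 0.000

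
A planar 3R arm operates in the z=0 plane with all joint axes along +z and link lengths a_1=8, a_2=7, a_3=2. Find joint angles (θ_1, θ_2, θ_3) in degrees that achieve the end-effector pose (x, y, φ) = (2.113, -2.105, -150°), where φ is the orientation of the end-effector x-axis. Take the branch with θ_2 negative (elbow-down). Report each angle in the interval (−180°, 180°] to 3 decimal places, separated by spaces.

wrist centre = target − a_3·(cos φ, sin φ) = (3.8451, -1.1050)
cos θ_2 = (16.0054−8²−7²)/(2·8·7) = -0.8660; θ_2 = -149.9997° (elbow-down)
β = atan2(-1.1050,3.8451) = -16.0337°; ψ = atan2(-3.5000,1.9378) = -61.0283°
θ_1 = β − ψ = 44.9946°
θ_3 = φ − θ_1 − θ_2 = -44.9949° (wrapped to (-180°,180°])

44.995 -150.000 -44.995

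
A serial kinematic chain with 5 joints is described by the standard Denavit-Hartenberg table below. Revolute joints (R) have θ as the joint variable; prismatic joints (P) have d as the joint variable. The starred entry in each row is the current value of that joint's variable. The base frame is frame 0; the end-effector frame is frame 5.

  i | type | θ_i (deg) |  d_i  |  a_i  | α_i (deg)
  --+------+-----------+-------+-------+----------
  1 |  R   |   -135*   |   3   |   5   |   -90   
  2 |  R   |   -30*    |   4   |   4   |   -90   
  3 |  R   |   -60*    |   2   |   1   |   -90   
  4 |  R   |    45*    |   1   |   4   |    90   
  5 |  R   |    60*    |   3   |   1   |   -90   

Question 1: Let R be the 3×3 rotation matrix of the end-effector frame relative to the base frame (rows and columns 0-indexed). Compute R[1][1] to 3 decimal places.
End-effector y-axis (col 1 of R) = (0.0335,0.8995,0.4356)
R[1][1] = 0.8995

0.900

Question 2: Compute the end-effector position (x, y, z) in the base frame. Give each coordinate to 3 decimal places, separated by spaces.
after link 1: o_1 = (-3.5355, -3.5355, 3.0000)
after link 2: o_2 = (-3.1566, -8.8135, 5.0000)
after link 3: o_3 = (-3.5575, -10.4391, 3.5179)
after link 4: o_4 = (-2.5754, -12.2140, 7.1076)
after link 5: o_5 = (-3.2081, -15.2654, 6.5703)

-3.208 -15.265 6.570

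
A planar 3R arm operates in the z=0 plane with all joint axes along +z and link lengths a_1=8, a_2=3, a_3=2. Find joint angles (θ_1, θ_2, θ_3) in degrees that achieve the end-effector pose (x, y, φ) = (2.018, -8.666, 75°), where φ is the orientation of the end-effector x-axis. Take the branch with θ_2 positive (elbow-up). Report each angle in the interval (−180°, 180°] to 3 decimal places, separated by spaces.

wrist centre = target − a_3·(cos φ, sin φ) = (1.5004, -10.5979)
cos θ_2 = (114.5655−8²−3²)/(2·8·3) = 0.8659; θ_2 = 30.0088° (elbow-up)
β = atan2(-10.5979,1.5004) = -81.9421°; ψ = atan2(1.5004,10.5978) = 8.0581°
θ_1 = β − ψ = -90.0002°
θ_3 = φ − θ_1 − θ_2 = 134.9914° (wrapped to (-180°,180°])

-90.000 30.009 134.991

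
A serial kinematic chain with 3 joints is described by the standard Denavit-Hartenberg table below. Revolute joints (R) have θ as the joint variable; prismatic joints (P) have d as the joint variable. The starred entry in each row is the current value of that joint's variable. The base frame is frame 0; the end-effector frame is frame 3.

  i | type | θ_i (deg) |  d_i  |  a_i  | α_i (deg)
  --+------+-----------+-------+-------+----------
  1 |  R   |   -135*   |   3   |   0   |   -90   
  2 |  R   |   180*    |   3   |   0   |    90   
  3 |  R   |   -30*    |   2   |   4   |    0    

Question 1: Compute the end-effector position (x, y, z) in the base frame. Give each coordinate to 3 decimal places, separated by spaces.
3.157 1.742 1.000

after link 1: o_1 = (0.0000, 0.0000, 3.0000)
after link 2: o_2 = (2.1213, -2.1213, 3.0000)
after link 3: o_3 = (3.1566, 1.7424, 1.0000)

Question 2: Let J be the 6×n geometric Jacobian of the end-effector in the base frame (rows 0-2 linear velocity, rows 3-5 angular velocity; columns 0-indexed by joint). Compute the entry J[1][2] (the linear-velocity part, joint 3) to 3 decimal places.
axis z_2 = (0.0000,-0.0000,-1.0000); lever o_n−o_2 = (1.0353,3.8637,-2.0000)
cross product → J_v[:, 2] = (3.8637,-1.0353,0.0000)
J_ω[:, 2] = z_2
entry J[1][2] = -1.0353

-1.035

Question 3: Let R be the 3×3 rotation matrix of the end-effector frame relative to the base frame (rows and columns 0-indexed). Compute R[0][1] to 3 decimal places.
0.966

End-effector y-axis (col 1 of R) = (0.9659,-0.2588,0.0000)
R[0][1] = 0.9659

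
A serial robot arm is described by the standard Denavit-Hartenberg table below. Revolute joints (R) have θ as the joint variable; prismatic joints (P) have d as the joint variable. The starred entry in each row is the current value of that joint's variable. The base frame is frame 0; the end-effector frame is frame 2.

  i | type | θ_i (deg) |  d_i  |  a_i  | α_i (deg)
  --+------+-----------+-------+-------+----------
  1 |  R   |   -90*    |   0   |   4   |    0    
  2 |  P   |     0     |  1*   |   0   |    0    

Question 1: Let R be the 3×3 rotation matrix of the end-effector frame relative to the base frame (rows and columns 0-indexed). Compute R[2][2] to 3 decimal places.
1.000

End-effector z-axis (col 2 of R) = (0.0000,0.0000,1.0000)
R[2][2] = 1.0000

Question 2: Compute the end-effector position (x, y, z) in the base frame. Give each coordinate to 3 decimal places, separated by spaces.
after link 1: o_1 = (0.0000, -4.0000, 0.0000)
after link 2: o_2 = (0.0000, -4.0000, 1.0000)

0.000 -4.000 1.000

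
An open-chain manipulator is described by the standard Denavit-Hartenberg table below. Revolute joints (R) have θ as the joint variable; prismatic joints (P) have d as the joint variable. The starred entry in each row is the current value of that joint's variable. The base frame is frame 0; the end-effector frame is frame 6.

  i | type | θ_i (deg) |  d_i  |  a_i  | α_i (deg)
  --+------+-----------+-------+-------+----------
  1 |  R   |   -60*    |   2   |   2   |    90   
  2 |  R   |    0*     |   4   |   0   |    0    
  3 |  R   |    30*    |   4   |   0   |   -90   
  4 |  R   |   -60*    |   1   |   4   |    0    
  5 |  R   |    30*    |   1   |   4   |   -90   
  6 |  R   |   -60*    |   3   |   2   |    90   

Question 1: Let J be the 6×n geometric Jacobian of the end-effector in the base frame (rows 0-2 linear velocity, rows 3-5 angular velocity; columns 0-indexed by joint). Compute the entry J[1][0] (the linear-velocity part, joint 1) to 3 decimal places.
axis z_0 = ẑ; lever o_n−o_0 = (-6.3857,-11.6716,9.1471)
cross product → J_v[:, 0] = (11.6716,-6.3857,0.0000)
J_ω[:, 0] = z_0
entry J[1][0] = -6.3857

-6.386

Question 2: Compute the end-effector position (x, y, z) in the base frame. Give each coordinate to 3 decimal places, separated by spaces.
after link 1: o_1 = (1.0000, -1.7321, 2.0000)
after link 2: o_2 = (-2.4641, -3.7321, 2.0000)
after link 3: o_3 = (-5.9282, -5.7321, 2.0000)
after link 4: o_4 = (-8.3122, -8.5311, 3.8660)
after link 5: o_5 = (-8.7942, -11.6962, 6.4641)
after link 6: o_6 = (-6.3857, -11.6716, 9.1471)

-6.386 -11.672 9.147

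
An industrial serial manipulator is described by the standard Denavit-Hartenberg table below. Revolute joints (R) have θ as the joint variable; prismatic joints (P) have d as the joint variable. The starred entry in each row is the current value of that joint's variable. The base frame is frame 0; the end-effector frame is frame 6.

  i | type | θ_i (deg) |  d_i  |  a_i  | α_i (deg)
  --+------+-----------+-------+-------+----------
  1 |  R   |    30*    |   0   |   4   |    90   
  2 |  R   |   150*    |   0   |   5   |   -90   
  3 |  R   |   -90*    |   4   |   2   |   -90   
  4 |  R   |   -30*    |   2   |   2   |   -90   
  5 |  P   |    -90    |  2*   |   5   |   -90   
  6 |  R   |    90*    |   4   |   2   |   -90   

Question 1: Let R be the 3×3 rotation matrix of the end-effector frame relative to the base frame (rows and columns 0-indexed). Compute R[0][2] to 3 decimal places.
End-effector z-axis (col 2 of R) = (0.7500,0.4330,-0.5000)
R[0][2] = 0.7500

0.750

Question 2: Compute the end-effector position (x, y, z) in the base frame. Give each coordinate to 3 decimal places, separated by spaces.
after link 1: o_1 = (3.4641, 2.0000, 0.0000)
after link 2: o_2 = (-0.2859, -0.1651, 2.5000)
after link 3: o_3 = (-1.0179, -2.8971, -0.9641)
after link 4: o_4 = (-2.0849, -5.5131, -0.8301)
after link 5: o_5 = (-4.5849, -8.1112, 3.1699)
after link 6: o_6 = (-4.9689, -11.1782, -0.0622)

-4.969 -11.178 -0.062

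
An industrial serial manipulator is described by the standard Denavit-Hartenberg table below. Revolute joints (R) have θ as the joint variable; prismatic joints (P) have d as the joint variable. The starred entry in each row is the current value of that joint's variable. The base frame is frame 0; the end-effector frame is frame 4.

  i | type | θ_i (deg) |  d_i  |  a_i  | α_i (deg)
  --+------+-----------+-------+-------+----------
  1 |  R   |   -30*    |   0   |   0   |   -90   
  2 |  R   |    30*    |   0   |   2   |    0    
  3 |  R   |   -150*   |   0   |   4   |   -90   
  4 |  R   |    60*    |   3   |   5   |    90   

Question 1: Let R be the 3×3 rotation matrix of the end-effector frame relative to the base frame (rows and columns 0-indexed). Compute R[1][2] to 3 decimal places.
0.650

End-effector z-axis (col 2 of R) = (-0.1250,0.6495,0.7500)
R[1][2] = 0.6495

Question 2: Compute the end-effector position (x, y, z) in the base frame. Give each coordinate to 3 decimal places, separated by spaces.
-1.230 -4.290 6.129

after link 1: o_1 = (0.0000, 0.0000, 0.0000)
after link 2: o_2 = (1.5000, -0.8660, -1.0000)
after link 3: o_3 = (-0.2321, 0.1340, 2.4641)
after link 4: o_4 = (-1.2296, -4.2901, 6.1292)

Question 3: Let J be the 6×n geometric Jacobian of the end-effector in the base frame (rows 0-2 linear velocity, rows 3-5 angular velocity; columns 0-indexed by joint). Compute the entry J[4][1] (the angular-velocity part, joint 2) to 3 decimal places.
axis z_1 = (0.5000,0.8660,0.0000); lever o_n−o_1 = (-1.2296,-4.2901,6.1292)
cross product → J_v[:, 1] = (5.3080,-3.0646,-1.0801)
J_ω[:, 1] = z_1
entry J[4][1] = 0.8660

0.866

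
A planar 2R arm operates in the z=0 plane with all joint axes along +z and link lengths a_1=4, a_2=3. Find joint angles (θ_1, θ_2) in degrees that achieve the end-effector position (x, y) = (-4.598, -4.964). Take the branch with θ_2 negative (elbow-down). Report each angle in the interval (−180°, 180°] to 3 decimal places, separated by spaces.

cos θ_2 = (45.7829−4²−3²)/(2·4·3) = 0.8660; θ_2 = -30.0082° (elbow-down)
β = atan2(-4.9640,-4.5980) = -132.8080°; ψ = atan2(-1.5004,6.5979) = -12.8113°
θ_1 = β − ψ = -119.9967°

-119.997 -30.008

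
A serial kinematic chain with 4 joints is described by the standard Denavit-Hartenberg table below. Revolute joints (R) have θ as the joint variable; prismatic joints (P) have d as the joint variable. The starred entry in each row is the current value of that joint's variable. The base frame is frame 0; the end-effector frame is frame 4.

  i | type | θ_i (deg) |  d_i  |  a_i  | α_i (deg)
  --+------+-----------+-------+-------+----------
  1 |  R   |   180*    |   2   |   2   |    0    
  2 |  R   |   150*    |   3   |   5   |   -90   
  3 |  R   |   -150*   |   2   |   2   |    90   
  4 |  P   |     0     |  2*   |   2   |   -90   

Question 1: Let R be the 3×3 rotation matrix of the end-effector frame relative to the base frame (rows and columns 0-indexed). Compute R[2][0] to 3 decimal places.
End-effector x-axis (col 0 of R) = (-0.7500,0.4330,0.5000)
R[2][0] = 0.5000

0.500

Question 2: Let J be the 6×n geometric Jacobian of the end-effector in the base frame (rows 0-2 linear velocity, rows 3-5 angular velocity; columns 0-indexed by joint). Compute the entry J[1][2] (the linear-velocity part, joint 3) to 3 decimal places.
axis z_2 = (0.5000,0.8660,0.0000); lever o_n−o_2 = (-2.8660,3.9641,0.2679)
cross product → J_v[:, 2] = (0.2321,-0.1340,4.4641)
J_ω[:, 2] = z_2
entry J[1][2] = -0.1340

-0.134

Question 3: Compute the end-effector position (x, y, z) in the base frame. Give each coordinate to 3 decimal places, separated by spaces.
-0.536 1.464 5.268

after link 1: o_1 = (-2.0000, 0.0000, 2.0000)
after link 2: o_2 = (2.3301, -2.5000, 5.0000)
after link 3: o_3 = (1.8301, 0.0981, 6.0000)
after link 4: o_4 = (-0.5359, 1.4641, 5.2679)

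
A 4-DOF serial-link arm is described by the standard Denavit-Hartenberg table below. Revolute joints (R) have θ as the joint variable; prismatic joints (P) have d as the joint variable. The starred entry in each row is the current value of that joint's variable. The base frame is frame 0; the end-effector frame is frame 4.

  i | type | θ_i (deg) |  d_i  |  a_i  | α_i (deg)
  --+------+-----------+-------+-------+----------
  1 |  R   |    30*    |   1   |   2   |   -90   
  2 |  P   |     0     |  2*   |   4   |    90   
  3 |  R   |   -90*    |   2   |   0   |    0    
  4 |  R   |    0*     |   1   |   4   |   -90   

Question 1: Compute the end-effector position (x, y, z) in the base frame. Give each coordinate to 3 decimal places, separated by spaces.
6.196 1.268 4.000

after link 1: o_1 = (1.7321, 1.0000, 1.0000)
after link 2: o_2 = (4.1962, 4.7321, 1.0000)
after link 3: o_3 = (4.1962, 4.7321, 3.0000)
after link 4: o_4 = (6.1962, 1.2679, 4.0000)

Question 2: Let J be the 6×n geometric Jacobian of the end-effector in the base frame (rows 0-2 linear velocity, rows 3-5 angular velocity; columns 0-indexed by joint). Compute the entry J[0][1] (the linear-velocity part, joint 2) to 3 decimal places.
prismatic axis z_1 = (-0.5000,0.8660,0.0000)
J_v[:, 1] = z_1; J_ω[:, 1] = (0,0,0)
entry J[0][1] = -0.5000

-0.500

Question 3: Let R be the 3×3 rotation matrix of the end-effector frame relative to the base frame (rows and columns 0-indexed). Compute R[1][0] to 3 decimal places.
-0.866

End-effector x-axis (col 0 of R) = (0.5000,-0.8660,0.0000)
R[1][0] = -0.8660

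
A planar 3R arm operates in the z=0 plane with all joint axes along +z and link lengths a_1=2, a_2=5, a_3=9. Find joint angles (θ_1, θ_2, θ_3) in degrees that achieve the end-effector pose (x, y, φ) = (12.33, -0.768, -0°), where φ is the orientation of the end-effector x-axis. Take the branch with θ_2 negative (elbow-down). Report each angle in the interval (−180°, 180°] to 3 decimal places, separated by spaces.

wrist centre = target − a_3·(cos φ, sin φ) = (3.3300, -0.7680)
cos θ_2 = (11.6787−2²−5²)/(2·2·5) = -0.8661; θ_2 = -150.0044° (elbow-down)
β = atan2(-0.7680,3.3300) = -12.9871°; ψ = atan2(-2.4997,-2.3303) = -132.9919°
θ_1 = β − ψ = 120.0048°
θ_3 = φ − θ_1 − θ_2 = 29.9996° (wrapped to (-180°,180°])

120.005 -150.004 30.000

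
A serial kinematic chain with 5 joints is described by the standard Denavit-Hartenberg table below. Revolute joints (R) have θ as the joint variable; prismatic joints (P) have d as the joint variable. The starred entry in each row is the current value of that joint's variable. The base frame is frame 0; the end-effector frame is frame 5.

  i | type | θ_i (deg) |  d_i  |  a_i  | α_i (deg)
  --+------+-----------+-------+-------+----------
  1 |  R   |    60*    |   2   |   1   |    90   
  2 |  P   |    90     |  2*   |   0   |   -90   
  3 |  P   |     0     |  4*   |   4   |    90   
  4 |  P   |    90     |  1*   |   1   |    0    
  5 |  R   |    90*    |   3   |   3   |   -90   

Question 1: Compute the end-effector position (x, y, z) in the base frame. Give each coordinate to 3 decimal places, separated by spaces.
3.196 -6.464 3.000

after link 1: o_1 = (0.5000, 0.8660, 2.0000)
after link 2: o_2 = (2.2321, -0.1340, 2.0000)
after link 3: o_3 = (0.2321, -3.5981, 6.0000)
after link 4: o_4 = (0.5981, -4.9641, 6.0000)
after link 5: o_5 = (3.1962, -6.4641, 3.0000)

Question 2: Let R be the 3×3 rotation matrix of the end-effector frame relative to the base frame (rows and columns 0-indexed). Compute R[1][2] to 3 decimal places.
0.866

End-effector z-axis (col 2 of R) = (0.5000,0.8660,-0.0000)
R[1][2] = 0.8660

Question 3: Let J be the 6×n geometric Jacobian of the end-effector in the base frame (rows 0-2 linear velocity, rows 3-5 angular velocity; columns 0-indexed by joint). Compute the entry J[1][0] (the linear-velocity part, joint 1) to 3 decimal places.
3.196

axis z_0 = ẑ; lever o_n−o_0 = (3.1962,-6.4641,3.0000)
cross product → J_v[:, 0] = (6.4641,3.1962,-0.0000)
J_ω[:, 0] = z_0
entry J[1][0] = 3.1962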